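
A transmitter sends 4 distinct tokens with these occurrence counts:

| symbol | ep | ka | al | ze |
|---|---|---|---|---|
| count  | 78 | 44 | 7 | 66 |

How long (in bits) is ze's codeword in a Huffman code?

Build the tree from the bottom:
combine al(7), ka(44) → 51
combine 51, ze(66) → 117
combine ep(78), 117 → 195
The subtree containing ze is merged 2 times, so code length = 2.

2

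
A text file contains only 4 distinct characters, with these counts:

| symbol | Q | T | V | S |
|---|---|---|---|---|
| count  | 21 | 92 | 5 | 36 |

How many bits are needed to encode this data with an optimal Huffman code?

242

Merge the two smallest weights repeatedly:
merge V(5) and Q(21): 26
merge 26 and S(36): 62
merge 62 and T(92): 154
Each symbol's bit-cost is frequency × depth; summing gives 242 bits (equivalently 26 + 62 + 154).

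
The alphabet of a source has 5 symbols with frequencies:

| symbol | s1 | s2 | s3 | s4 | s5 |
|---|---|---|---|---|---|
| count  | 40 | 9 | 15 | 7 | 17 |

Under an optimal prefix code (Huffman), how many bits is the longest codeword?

4

Merge the two lowest-weight nodes at each step:
merge s4(7) and s2(9): 16
merge s3(15) and 16: 31
merge s5(17) and 31: 48
merge s1(40) and 48: 88
The rarest symbols sit at the bottom; the longest codeword is 4 bits.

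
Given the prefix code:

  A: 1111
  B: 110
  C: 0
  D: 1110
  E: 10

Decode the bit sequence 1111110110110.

ABBB

Read left to right; each codeword is recognised as soon as it completes (prefix code):
  1111→A | 110→B | 110→B | 110→B
Decoded message: ABBB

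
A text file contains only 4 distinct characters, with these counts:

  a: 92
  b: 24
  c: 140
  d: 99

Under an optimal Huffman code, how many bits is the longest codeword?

Merge the two lowest-weight nodes at each step:
b(24) + a(92) → 116
d(99) + 116 → 215
c(140) + 215 → 355
Maximum depth reached is 3.

3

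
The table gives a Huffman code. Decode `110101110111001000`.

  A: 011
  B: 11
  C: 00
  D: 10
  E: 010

Read left to right; each codeword is recognised as soon as it completes (prefix code):
  11→B | 010→E | 11→B | 10→D | 11→B | 10→D | 010→E | 00→C
Decoded message: BEBDBDEC

BEBDBDEC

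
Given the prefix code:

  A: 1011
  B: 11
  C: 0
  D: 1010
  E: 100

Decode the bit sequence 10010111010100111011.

Read left to right; each codeword is recognised as soon as it completes (prefix code):
  100→E | 1011→A | 1010→D | 100→E | 11→B | 1011→A
Decoded message: EADEBA

EADEBA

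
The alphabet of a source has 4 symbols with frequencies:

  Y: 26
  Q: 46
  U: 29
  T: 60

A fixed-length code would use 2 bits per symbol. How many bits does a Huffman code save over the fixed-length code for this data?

5

Fixed-length: 2 bits × 161 symbols = 322 bits.
Huffman merges:
Y(26) + U(29) → 55
Q(46) + 55 → 101
T(60) + 101 → 161
Huffman total = 55 + 101 + 161 = 317 bits.
Saving = 322 − 317 = 5 bits.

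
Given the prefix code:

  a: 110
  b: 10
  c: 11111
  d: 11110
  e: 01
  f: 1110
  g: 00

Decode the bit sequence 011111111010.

Read left to right; each codeword is recognised as soon as it completes (prefix code):
  01→e | 11111→c | 110→a | 10→b
Decoded message: ecab

ecab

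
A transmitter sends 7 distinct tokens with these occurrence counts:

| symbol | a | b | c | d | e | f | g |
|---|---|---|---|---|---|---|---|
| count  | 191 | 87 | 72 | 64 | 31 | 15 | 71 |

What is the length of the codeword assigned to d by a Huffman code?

Repeatedly merge the two smallest:
f(15) + e(31) → 46
46 + d(64) → 110
g(71) + c(72) → 143
b(87) + 110 → 197
143 + a(191) → 334
197 + 334 → 531
The subtree containing d is merged 3 times, so code length = 3.

3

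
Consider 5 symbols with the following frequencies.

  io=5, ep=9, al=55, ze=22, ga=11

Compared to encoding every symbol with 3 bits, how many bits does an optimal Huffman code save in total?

Fixed-length: 3 bits × 102 symbols = 306 bits.
Huffman merges:
io(5) + ep(9) → 14
ga(11) + 14 → 25
ze(22) + 25 → 47
47 + al(55) → 102
Huffman total = 14 + 25 + 47 + 102 = 188 bits.
Saving = 306 − 188 = 118 bits.

118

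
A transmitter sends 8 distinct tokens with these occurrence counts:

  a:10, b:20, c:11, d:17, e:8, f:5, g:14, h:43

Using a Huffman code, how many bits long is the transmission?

354

Greedily combine the two least-frequent nodes:
combine f(5), e(8) → 13
combine a(10), c(11) → 21
combine 13, g(14) → 27
combine d(17), b(20) → 37
combine 21, 27 → 48
combine 37, h(43) → 80
combine 48, 80 → 128
Total encoded bits = sum of merged weights = 13 + 21 + 27 + 37 + 48 + 80 + 128 = 354.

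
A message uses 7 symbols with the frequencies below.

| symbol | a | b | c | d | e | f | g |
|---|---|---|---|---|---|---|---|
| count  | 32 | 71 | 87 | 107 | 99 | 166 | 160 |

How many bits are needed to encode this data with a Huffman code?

1943

Merge the two smallest weights repeatedly:
merge a(32) and b(71): 103
merge c(87) and e(99): 186
merge 103 and d(107): 210
merge g(160) and f(166): 326
merge 186 and 210: 396
merge 326 and 396: 722
The encoded length is the sum of every internal node's weight: 103 + 186 + 210 + 326 + 396 + 722 = 1943 bits.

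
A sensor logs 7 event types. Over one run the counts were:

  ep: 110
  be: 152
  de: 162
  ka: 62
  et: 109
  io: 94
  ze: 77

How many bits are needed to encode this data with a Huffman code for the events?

Build the Huffman tree bottom-up:
ka(62) + ze(77) → 139
io(94) + et(109) → 203
ep(110) + 139 → 249
be(152) + de(162) → 314
203 + 249 → 452
314 + 452 → 766
Each symbol's bit-cost is frequency × depth; summing gives 2123 bits (equivalently 139 + 203 + 249 + 314 + 452 + 766).

2123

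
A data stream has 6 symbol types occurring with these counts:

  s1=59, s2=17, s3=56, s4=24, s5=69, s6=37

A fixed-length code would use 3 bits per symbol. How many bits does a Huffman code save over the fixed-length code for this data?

Fixed-length: 3 bits × 262 symbols = 786 bits.
Huffman merges:
merge s2(17) and s4(24): 41
merge s6(37) and 41: 78
merge s3(56) and s1(59): 115
merge s5(69) and 78: 147
merge 115 and 147: 262
Huffman total = 41 + 78 + 115 + 147 + 262 = 643 bits.
Saving = 786 − 643 = 143 bits.

143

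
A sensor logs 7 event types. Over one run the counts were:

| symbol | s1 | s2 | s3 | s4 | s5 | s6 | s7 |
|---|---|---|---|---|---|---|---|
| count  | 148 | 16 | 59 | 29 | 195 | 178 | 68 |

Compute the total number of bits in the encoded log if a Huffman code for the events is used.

1707

Greedily combine the two least-frequent nodes:
combine s2(16), s4(29) → 45
combine 45, s3(59) → 104
combine s7(68), 104 → 172
combine s1(148), 172 → 320
combine s6(178), s5(195) → 373
combine 320, 373 → 693
Total encoded bits = sum of merged weights = 45 + 104 + 172 + 320 + 373 + 693 = 1707.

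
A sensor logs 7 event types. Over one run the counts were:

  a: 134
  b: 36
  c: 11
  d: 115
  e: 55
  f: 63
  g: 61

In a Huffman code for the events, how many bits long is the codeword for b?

4

Repeatedly merge the two smallest:
combine c(11), b(36) → 47
combine 47, e(55) → 102
combine g(61), f(63) → 124
combine 102, d(115) → 217
combine 124, a(134) → 258
combine 217, 258 → 475
b's leaf is at depth 4, giving a 4-bit codeword.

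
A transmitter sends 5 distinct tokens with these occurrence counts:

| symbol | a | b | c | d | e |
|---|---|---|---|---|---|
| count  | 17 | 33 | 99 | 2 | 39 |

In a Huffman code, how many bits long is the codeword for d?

4

Build the tree from the bottom:
combine d(2), a(17) → 19
combine 19, b(33) → 52
combine e(39), 52 → 91
combine 91, c(99) → 190
The subtree containing d is merged 4 times, so code length = 4.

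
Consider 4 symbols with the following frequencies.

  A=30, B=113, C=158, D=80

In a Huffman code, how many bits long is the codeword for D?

Build the tree from the bottom:
A(30) + D(80) → 110
110 + B(113) → 223
C(158) + 223 → 381
The subtree containing D is merged 3 times, so code length = 3.

3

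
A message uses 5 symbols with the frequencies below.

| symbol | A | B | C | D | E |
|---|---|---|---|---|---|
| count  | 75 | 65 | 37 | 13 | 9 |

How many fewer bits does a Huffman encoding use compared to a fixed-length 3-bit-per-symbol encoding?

Fixed-length: 3 bits × 199 symbols = 597 bits.
Huffman merges:
E(9) + D(13) → 22
22 + C(37) → 59
59 + B(65) → 124
A(75) + 124 → 199
Huffman total = 22 + 59 + 124 + 199 = 404 bits.
Saving = 597 − 404 = 193 bits.

193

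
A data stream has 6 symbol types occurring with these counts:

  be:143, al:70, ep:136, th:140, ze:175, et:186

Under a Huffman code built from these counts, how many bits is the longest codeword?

Merge the two lowest-weight nodes at each step:
merge al(70) and ep(136): 206
merge th(140) and be(143): 283
merge ze(175) and et(186): 361
merge 206 and 283: 489
merge 361 and 489: 850
The first pair merged (al, ep) ends up deepest, at depth 3.

3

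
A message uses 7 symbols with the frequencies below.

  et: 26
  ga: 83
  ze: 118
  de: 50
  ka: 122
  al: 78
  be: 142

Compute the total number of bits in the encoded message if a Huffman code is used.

Merge the two smallest weights repeatedly:
et(26) + de(50) → 76
76 + al(78) → 154
ga(83) + ze(118) → 201
ka(122) + be(142) → 264
154 + 201 → 355
264 + 355 → 619
Each symbol's bit-cost is frequency × depth; summing gives 1669 bits (equivalently 76 + 154 + 201 + 264 + 355 + 619).

1669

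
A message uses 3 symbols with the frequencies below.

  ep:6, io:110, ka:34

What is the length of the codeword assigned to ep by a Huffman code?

2

Repeatedly merge the two smallest:
ep(6) + ka(34) → 40
40 + io(110) → 150
ep sits 2 levels below the root, so its codeword is 2 bits.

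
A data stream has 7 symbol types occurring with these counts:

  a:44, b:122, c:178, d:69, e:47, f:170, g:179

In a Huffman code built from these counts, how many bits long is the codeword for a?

5

Repeatedly merge the two smallest:
merge a(44) and e(47): 91
merge d(69) and 91: 160
merge b(122) and 160: 282
merge f(170) and c(178): 348
merge g(179) and 282: 461
merge 348 and 461: 809
a sits 5 levels below the root, so its codeword is 5 bits.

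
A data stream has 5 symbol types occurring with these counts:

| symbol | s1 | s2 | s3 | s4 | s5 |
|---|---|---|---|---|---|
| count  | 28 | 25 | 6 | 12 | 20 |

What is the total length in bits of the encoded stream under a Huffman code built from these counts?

Merge the two smallest weights repeatedly:
combine s3(6), s4(12) → 18
combine 18, s5(20) → 38
combine s2(25), s1(28) → 53
combine 38, 53 → 91
The encoded length is the sum of every internal node's weight: 18 + 38 + 53 + 91 = 200 bits.

200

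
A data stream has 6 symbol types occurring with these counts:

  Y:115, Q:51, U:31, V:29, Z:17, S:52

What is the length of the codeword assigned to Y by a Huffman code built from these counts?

1

Build the tree from the bottom:
Z(17) + V(29) → 46
U(31) + 46 → 77
Q(51) + S(52) → 103
77 + 103 → 180
Y(115) + 180 → 295
Y is merged only at the final step, so code length = 1.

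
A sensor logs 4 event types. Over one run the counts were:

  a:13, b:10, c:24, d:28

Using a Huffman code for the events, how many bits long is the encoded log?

145

Greedily combine the two least-frequent nodes:
combine b(10), a(13) → 23
combine 23, c(24) → 47
combine d(28), 47 → 75
The encoded length is the sum of every internal node's weight: 23 + 47 + 75 = 145 bits.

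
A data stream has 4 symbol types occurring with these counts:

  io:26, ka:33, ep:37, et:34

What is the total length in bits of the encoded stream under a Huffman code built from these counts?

Build the Huffman tree bottom-up:
io(26) + ka(33) → 59
et(34) + ep(37) → 71
59 + 71 → 130
Each symbol's bit-cost is frequency × depth; summing gives 260 bits (equivalently 59 + 71 + 130).

260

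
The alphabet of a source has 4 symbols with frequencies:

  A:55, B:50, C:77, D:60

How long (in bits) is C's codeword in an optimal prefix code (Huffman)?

2

Repeatedly merge the two smallest:
combine B(50), A(55) → 105
combine D(60), C(77) → 137
combine 105, 137 → 242
The subtree containing C is merged 2 times, so code length = 2.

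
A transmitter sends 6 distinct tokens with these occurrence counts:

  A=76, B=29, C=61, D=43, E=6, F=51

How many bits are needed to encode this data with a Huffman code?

Merge the two smallest weights repeatedly:
E(6) + B(29) → 35
35 + D(43) → 78
F(51) + C(61) → 112
A(76) + 78 → 154
112 + 154 → 266
The encoded length is the sum of every internal node's weight: 35 + 78 + 112 + 154 + 266 = 645 bits.

645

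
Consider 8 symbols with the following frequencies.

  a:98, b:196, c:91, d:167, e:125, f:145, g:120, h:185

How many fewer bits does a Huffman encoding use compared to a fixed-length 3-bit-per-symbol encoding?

Fixed-length: 3 bits × 1127 symbols = 3381 bits.
Huffman merges:
combine c(91), a(98) → 189
combine g(120), e(125) → 245
combine f(145), d(167) → 312
combine h(185), 189 → 374
combine b(196), 245 → 441
combine 312, 374 → 686
combine 441, 686 → 1127
Huffman total = 189 + 245 + 312 + 374 + 441 + 686 + 1127 = 3374 bits.
Saving = 3381 − 3374 = 7 bits.

7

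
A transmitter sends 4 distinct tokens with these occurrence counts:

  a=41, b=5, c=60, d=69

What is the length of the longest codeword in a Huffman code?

3

Merge the two lowest-weight nodes at each step:
b(5) + a(41) → 46
46 + c(60) → 106
d(69) + 106 → 175
The first pair merged (b, a) ends up deepest, at depth 3.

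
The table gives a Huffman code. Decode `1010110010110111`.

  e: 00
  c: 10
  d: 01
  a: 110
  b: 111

Read left to right; each codeword is recognised as soon as it completes (prefix code):
  10→c | 10→c | 110→a | 01→d | 01→d | 10→c | 111→b
Decoded message: ccaddcb

ccaddcb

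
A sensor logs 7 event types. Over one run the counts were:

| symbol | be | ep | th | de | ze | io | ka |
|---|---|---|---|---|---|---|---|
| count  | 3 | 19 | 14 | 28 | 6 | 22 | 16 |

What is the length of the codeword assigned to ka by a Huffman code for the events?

Build the tree from the bottom:
be(3) + ze(6) → 9
9 + th(14) → 23
ka(16) + ep(19) → 35
io(22) + 23 → 45
de(28) + 35 → 63
45 + 63 → 108
ka sits 3 levels below the root, so its codeword is 3 bits.

3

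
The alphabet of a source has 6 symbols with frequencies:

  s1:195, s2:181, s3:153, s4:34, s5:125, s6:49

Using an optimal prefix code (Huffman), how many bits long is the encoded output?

1765

Greedily combine the two least-frequent nodes:
merge s4(34) and s6(49): 83
merge 83 and s5(125): 208
merge s3(153) and s2(181): 334
merge s1(195) and 208: 403
merge 334 and 403: 737
Each symbol's bit-cost is frequency × depth; summing gives 1765 bits (equivalently 83 + 208 + 334 + 403 + 737).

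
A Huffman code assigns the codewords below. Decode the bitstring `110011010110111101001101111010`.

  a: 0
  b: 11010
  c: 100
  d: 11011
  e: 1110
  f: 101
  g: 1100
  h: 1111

Read left to right; each codeword is recognised as soon as it completes (prefix code):
  1100→g | 11010→b | 11011→d | 11010→b | 0→a | 11011→d | 11010→b
Decoded message: gbdbadb

gbdbadb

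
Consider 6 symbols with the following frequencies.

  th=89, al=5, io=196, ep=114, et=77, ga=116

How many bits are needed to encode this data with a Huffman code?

1447

Merge the two smallest weights repeatedly:
merge al(5) and et(77): 82
merge 82 and th(89): 171
merge ep(114) and ga(116): 230
merge 171 and io(196): 367
merge 230 and 367: 597
The encoded length is the sum of every internal node's weight: 82 + 171 + 230 + 367 + 597 = 1447 bits.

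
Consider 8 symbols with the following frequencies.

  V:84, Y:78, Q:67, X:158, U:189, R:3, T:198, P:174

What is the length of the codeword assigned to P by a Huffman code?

3

Huffman merges, smallest pair first:
merge R(3) and Q(67): 70
merge 70 and Y(78): 148
merge V(84) and 148: 232
merge X(158) and P(174): 332
merge U(189) and T(198): 387
merge 232 and 332: 564
merge 387 and 564: 951
P's leaf is at depth 3, giving a 3-bit codeword.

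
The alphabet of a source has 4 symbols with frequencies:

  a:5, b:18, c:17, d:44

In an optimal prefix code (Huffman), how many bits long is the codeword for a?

Build the tree from the bottom:
a(5) + c(17) → 22
b(18) + 22 → 40
40 + d(44) → 84
a sits 3 levels below the root, so its codeword is 3 bits.

3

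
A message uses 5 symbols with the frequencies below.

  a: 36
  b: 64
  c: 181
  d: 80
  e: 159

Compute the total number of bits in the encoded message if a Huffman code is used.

1139

Greedily combine the two least-frequent nodes:
combine a(36), b(64) → 100
combine d(80), 100 → 180
combine e(159), 180 → 339
combine c(181), 339 → 520
The encoded length is the sum of every internal node's weight: 100 + 180 + 339 + 520 = 1139 bits.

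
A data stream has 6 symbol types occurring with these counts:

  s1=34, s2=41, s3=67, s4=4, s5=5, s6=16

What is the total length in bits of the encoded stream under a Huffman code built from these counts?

Greedily combine the two least-frequent nodes:
s4(4) + s5(5) → 9
9 + s6(16) → 25
25 + s1(34) → 59
s2(41) + 59 → 100
s3(67) + 100 → 167
The encoded length is the sum of every internal node's weight: 9 + 25 + 59 + 100 + 167 = 360 bits.

360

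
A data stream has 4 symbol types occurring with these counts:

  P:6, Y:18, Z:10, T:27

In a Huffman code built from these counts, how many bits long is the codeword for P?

3

Build the tree from the bottom:
P(6) + Z(10) → 16
16 + Y(18) → 34
T(27) + 34 → 61
P sits 3 levels below the root, so its codeword is 3 bits.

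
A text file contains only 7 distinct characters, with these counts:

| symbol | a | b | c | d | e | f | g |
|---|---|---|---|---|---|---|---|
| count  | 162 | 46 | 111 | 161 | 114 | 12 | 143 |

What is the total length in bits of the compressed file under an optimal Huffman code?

Greedily combine the two least-frequent nodes:
combine f(12), b(46) → 58
combine 58, c(111) → 169
combine e(114), g(143) → 257
combine d(161), a(162) → 323
combine 169, 257 → 426
combine 323, 426 → 749
Each symbol's bit-cost is frequency × depth; summing gives 1982 bits (equivalently 58 + 169 + 257 + 323 + 426 + 749).

1982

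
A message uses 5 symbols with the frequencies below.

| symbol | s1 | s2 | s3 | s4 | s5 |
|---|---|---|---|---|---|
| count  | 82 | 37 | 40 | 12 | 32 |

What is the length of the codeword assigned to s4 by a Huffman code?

3

Huffman merges, smallest pair first:
combine s4(12), s5(32) → 44
combine s2(37), s3(40) → 77
combine 44, 77 → 121
combine s1(82), 121 → 203
s4 sits 3 levels below the root, so its codeword is 3 bits.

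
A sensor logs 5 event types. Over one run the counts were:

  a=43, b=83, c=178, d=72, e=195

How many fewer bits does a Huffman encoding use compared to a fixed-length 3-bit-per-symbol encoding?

Fixed-length: 3 bits × 571 symbols = 1713 bits.
Huffman merges:
combine a(43), d(72) → 115
combine b(83), 115 → 198
combine c(178), e(195) → 373
combine 198, 373 → 571
Huffman total = 115 + 198 + 373 + 571 = 1257 bits.
Saving = 1713 − 1257 = 456 bits.

456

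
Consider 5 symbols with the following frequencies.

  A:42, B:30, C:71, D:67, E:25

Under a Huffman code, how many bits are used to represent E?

Repeatedly merge the two smallest:
merge E(25) and B(30): 55
merge A(42) and 55: 97
merge D(67) and C(71): 138
merge 97 and 138: 235
E sits 3 levels below the root, so its codeword is 3 bits.

3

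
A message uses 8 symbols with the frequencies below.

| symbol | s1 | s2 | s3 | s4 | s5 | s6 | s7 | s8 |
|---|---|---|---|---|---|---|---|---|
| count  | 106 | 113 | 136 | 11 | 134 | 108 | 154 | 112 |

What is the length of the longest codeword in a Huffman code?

4

Merge the two lowest-weight nodes at each step:
combine s4(11), s1(106) → 117
combine s6(108), s8(112) → 220
combine s2(113), 117 → 230
combine s5(134), s3(136) → 270
combine s7(154), 220 → 374
combine 230, 270 → 500
combine 374, 500 → 874
The rarest symbols sit at the bottom; the longest codeword is 4 bits.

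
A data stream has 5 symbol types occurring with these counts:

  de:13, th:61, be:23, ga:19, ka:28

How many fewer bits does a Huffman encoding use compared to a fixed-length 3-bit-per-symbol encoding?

122

Fixed-length: 3 bits × 144 symbols = 432 bits.
Huffman merges:
de(13) + ga(19) → 32
be(23) + ka(28) → 51
32 + 51 → 83
th(61) + 83 → 144
Huffman total = 32 + 51 + 83 + 144 = 310 bits.
Saving = 432 − 310 = 122 bits.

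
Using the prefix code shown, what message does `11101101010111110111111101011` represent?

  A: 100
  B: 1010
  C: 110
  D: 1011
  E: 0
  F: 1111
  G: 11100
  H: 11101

HBDHFCD

Read left to right; each codeword is recognised as soon as it completes (prefix code):
  11101→H | 1010→B | 1011→D | 11101→H | 1111→F | 110→C | 1011→D
Decoded message: HBDHFCD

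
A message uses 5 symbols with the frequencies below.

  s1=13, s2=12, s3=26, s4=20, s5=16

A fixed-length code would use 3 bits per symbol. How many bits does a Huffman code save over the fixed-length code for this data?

62

Fixed-length: 3 bits × 87 symbols = 261 bits.
Huffman merges:
combine s2(12), s1(13) → 25
combine s5(16), s4(20) → 36
combine 25, s3(26) → 51
combine 36, 51 → 87
Huffman total = 25 + 36 + 51 + 87 = 199 bits.
Saving = 261 − 199 = 62 bits.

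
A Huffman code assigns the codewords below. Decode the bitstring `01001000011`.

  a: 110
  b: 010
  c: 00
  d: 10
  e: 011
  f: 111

bbce

Read left to right; each codeword is recognised as soon as it completes (prefix code):
  010→b | 010→b | 00→c | 011→e
Decoded message: bbce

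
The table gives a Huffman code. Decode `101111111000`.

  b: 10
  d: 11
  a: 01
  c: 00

Read left to right; each codeword is recognised as soon as it completes (prefix code):
  10→b | 11→d | 11→d | 11→d | 10→b | 00→c
Decoded message: bdddbc

bdddbc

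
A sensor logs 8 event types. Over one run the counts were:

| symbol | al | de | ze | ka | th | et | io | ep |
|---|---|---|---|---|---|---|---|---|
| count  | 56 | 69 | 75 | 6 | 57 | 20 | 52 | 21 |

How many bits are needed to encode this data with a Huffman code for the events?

Merge the two smallest weights repeatedly:
merge ka(6) and et(20): 26
merge ep(21) and 26: 47
merge 47 and io(52): 99
merge al(56) and th(57): 113
merge de(69) and ze(75): 144
merge 99 and 113: 212
merge 144 and 212: 356
The encoded length is the sum of every internal node's weight: 26 + 47 + 99 + 113 + 144 + 212 + 356 = 997 bits.

997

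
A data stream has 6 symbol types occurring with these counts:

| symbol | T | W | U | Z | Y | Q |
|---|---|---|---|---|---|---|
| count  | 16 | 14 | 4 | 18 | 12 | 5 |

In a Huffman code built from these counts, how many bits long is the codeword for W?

Repeatedly merge the two smallest:
U(4) + Q(5) → 9
9 + Y(12) → 21
W(14) + T(16) → 30
Z(18) + 21 → 39
30 + 39 → 69
W sits 2 levels below the root, so its codeword is 2 bits.

2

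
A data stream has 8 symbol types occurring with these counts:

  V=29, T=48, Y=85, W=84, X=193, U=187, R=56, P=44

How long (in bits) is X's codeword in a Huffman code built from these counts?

Repeatedly merge the two smallest:
merge V(29) and P(44): 73
merge T(48) and R(56): 104
merge 73 and W(84): 157
merge Y(85) and 104: 189
merge 157 and U(187): 344
merge 189 and X(193): 382
merge 344 and 382: 726
The subtree containing X is merged 2 times, so code length = 2.

2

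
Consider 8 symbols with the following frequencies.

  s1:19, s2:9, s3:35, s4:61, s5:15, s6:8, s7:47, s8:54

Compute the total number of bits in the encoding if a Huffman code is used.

Merge the two smallest weights repeatedly:
merge s6(8) and s2(9): 17
merge s5(15) and 17: 32
merge s1(19) and 32: 51
merge s3(35) and s7(47): 82
merge 51 and s8(54): 105
merge s4(61) and 82: 143
merge 105 and 143: 248
The encoded length is the sum of every internal node's weight: 17 + 32 + 51 + 82 + 105 + 143 + 248 = 678 bits.

678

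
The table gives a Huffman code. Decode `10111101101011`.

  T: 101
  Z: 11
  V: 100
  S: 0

TZTTSZ

Read left to right; each codeword is recognised as soon as it completes (prefix code):
  101→T | 11→Z | 101→T | 101→T | 0→S | 11→Z
Decoded message: TZTTSZ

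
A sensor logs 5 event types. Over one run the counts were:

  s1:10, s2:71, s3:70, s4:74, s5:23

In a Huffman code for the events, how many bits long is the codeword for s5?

3

Huffman merges, smallest pair first:
combine s1(10), s5(23) → 33
combine 33, s3(70) → 103
combine s2(71), s4(74) → 145
combine 103, 145 → 248
s5 sits 3 levels below the root, so its codeword is 3 bits.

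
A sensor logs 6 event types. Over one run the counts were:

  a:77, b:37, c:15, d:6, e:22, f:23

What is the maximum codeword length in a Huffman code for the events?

Merge the two lowest-weight nodes at each step:
combine d(6), c(15) → 21
combine 21, e(22) → 43
combine f(23), b(37) → 60
combine 43, 60 → 103
combine a(77), 103 → 180
Maximum depth reached is 4.

4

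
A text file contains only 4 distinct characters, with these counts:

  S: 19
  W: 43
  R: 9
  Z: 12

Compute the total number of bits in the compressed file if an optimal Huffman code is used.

Build the Huffman tree bottom-up:
R(9) + Z(12) → 21
S(19) + 21 → 40
40 + W(43) → 83
Each symbol's bit-cost is frequency × depth; summing gives 144 bits (equivalently 21 + 40 + 83).

144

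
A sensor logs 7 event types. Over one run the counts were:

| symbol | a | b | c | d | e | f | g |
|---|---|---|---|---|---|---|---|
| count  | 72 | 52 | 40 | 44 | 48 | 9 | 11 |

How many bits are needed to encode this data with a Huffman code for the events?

724

Greedily combine the two least-frequent nodes:
f(9) + g(11) → 20
20 + c(40) → 60
d(44) + e(48) → 92
b(52) + 60 → 112
a(72) + 92 → 164
112 + 164 → 276
Total encoded bits = sum of merged weights = 20 + 60 + 92 + 112 + 164 + 276 = 724.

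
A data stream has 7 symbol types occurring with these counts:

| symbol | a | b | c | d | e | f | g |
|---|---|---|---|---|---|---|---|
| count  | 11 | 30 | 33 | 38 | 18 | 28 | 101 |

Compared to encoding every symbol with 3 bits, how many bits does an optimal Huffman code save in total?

116

Fixed-length: 3 bits × 259 symbols = 777 bits.
Huffman merges:
merge a(11) and e(18): 29
merge f(28) and 29: 57
merge b(30) and c(33): 63
merge d(38) and 57: 95
merge 63 and 95: 158
merge g(101) and 158: 259
Huffman total = 29 + 57 + 63 + 95 + 158 + 259 = 661 bits.
Saving = 777 − 661 = 116 bits.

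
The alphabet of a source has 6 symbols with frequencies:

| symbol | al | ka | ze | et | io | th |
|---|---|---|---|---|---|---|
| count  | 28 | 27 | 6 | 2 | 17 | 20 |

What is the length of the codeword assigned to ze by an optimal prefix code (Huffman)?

4

Repeatedly merge the two smallest:
combine et(2), ze(6) → 8
combine 8, io(17) → 25
combine th(20), 25 → 45
combine ka(27), al(28) → 55
combine 45, 55 → 100
The subtree containing ze is merged 4 times, so code length = 4.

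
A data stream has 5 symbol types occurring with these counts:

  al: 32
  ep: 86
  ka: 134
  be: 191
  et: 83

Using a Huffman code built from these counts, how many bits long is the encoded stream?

Greedily combine the two least-frequent nodes:
merge al(32) and et(83): 115
merge ep(86) and 115: 201
merge ka(134) and be(191): 325
merge 201 and 325: 526
The encoded length is the sum of every internal node's weight: 115 + 201 + 325 + 526 = 1167 bits.

1167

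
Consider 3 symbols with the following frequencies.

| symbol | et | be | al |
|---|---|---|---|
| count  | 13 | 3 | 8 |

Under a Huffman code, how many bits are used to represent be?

Build the tree from the bottom:
merge be(3) and al(8): 11
merge 11 and et(13): 24
be's leaf is at depth 2, giving a 2-bit codeword.

2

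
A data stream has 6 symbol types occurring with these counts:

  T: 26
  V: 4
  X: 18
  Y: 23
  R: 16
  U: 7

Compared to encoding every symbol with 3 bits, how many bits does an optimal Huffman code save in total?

Fixed-length: 3 bits × 94 symbols = 282 bits.
Huffman merges:
V(4) + U(7) → 11
11 + R(16) → 27
X(18) + Y(23) → 41
T(26) + 27 → 53
41 + 53 → 94
Huffman total = 11 + 27 + 41 + 53 + 94 = 226 bits.
Saving = 282 − 226 = 56 bits.

56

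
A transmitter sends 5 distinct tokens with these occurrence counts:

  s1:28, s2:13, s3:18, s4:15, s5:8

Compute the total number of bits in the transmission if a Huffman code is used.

185

Greedily combine the two least-frequent nodes:
s5(8) + s2(13) → 21
s4(15) + s3(18) → 33
21 + s1(28) → 49
33 + 49 → 82
Total encoded bits = sum of merged weights = 21 + 33 + 49 + 82 = 185.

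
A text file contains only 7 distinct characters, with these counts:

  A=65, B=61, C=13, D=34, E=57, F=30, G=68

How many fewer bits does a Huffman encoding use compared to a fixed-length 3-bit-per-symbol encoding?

Fixed-length: 3 bits × 328 symbols = 984 bits.
Huffman merges:
C(13) + F(30) → 43
D(34) + 43 → 77
E(57) + B(61) → 118
A(65) + G(68) → 133
77 + 118 → 195
133 + 195 → 328
Huffman total = 43 + 77 + 118 + 133 + 195 + 328 = 894 bits.
Saving = 984 − 894 = 90 bits.

90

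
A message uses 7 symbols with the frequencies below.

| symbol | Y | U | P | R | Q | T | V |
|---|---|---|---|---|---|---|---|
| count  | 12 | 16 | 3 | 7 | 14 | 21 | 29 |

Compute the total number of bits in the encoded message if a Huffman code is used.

Merge the two smallest weights repeatedly:
combine P(3), R(7) → 10
combine 10, Y(12) → 22
combine Q(14), U(16) → 30
combine T(21), 22 → 43
combine V(29), 30 → 59
combine 43, 59 → 102
Total encoded bits = sum of merged weights = 10 + 22 + 30 + 43 + 59 + 102 = 266.

266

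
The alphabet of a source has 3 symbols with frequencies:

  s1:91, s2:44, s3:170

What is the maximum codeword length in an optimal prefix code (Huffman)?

Merge the two lowest-weight nodes at each step:
s2(44) + s1(91) → 135
135 + s3(170) → 305
The rarest symbols sit at the bottom; the longest codeword is 2 bits.

2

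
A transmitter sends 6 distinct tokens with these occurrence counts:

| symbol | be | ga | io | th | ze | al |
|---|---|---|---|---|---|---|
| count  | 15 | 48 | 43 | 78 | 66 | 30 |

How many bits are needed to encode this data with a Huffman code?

693

Merge the two smallest weights repeatedly:
be(15) + al(30) → 45
io(43) + 45 → 88
ga(48) + ze(66) → 114
th(78) + 88 → 166
114 + 166 → 280
Each symbol's bit-cost is frequency × depth; summing gives 693 bits (equivalently 45 + 88 + 114 + 166 + 280).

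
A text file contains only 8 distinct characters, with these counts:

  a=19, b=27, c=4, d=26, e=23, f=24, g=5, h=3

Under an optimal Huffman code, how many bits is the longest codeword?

5

Merge the two lowest-weight nodes at each step:
h(3) + c(4) → 7
g(5) + 7 → 12
12 + a(19) → 31
e(23) + f(24) → 47
d(26) + b(27) → 53
31 + 47 → 78
53 + 78 → 131
Maximum depth reached is 5.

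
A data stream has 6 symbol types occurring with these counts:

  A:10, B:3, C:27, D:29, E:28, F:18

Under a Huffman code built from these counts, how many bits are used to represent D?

Repeatedly merge the two smallest:
B(3) + A(10) → 13
13 + F(18) → 31
C(27) + E(28) → 55
D(29) + 31 → 60
55 + 60 → 115
D sits 2 levels below the root, so its codeword is 2 bits.

2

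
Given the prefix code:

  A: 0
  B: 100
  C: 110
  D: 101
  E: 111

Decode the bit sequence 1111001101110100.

EBCEAB

Read left to right; each codeword is recognised as soon as it completes (prefix code):
  111→E | 100→B | 110→C | 111→E | 0→A | 100→B
Decoded message: EBCEAB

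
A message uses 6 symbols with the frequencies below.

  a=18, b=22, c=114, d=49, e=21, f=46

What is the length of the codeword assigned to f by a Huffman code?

3

Huffman merges, smallest pair first:
a(18) + e(21) → 39
b(22) + 39 → 61
f(46) + d(49) → 95
61 + 95 → 156
c(114) + 156 → 270
The subtree containing f is merged 3 times, so code length = 3.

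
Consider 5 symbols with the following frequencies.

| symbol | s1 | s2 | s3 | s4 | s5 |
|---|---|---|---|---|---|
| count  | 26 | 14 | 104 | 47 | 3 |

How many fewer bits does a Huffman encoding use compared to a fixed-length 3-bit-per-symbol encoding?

238

Fixed-length: 3 bits × 194 symbols = 582 bits.
Huffman merges:
s5(3) + s2(14) → 17
17 + s1(26) → 43
43 + s4(47) → 90
90 + s3(104) → 194
Huffman total = 17 + 43 + 90 + 194 = 344 bits.
Saving = 582 − 344 = 238 bits.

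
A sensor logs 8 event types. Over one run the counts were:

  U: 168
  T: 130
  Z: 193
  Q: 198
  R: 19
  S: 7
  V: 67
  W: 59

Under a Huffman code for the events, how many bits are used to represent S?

Repeatedly merge the two smallest:
S(7) + R(19) → 26
26 + W(59) → 85
V(67) + 85 → 152
T(130) + 152 → 282
U(168) + Z(193) → 361
Q(198) + 282 → 480
361 + 480 → 841
S's leaf is at depth 6, giving a 6-bit codeword.

6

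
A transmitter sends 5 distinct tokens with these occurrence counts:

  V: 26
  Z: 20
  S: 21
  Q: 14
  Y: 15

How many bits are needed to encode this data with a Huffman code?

221

Merge the two smallest weights repeatedly:
merge Q(14) and Y(15): 29
merge Z(20) and S(21): 41
merge V(26) and 29: 55
merge 41 and 55: 96
Each symbol's bit-cost is frequency × depth; summing gives 221 bits (equivalently 29 + 41 + 55 + 96).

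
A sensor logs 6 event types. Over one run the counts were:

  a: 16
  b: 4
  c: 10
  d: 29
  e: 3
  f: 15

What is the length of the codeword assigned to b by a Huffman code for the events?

Huffman merges, smallest pair first:
combine e(3), b(4) → 7
combine 7, c(10) → 17
combine f(15), a(16) → 31
combine 17, d(29) → 46
combine 31, 46 → 77
b's leaf is at depth 4, giving a 4-bit codeword.

4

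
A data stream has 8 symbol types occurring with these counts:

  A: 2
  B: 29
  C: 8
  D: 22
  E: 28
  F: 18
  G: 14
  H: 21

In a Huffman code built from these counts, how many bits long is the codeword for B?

Huffman merges, smallest pair first:
combine A(2), C(8) → 10
combine 10, G(14) → 24
combine F(18), H(21) → 39
combine D(22), 24 → 46
combine E(28), B(29) → 57
combine 39, 46 → 85
combine 57, 85 → 142
B sits 2 levels below the root, so its codeword is 2 bits.

2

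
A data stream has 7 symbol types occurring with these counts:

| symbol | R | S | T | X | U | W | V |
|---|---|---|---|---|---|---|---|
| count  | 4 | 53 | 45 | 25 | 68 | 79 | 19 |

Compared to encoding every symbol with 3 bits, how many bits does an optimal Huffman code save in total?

Fixed-length: 3 bits × 293 symbols = 879 bits.
Huffman merges:
R(4) + V(19) → 23
23 + X(25) → 48
T(45) + 48 → 93
S(53) + U(68) → 121
W(79) + 93 → 172
121 + 172 → 293
Huffman total = 23 + 48 + 93 + 121 + 172 + 293 = 750 bits.
Saving = 879 − 750 = 129 bits.

129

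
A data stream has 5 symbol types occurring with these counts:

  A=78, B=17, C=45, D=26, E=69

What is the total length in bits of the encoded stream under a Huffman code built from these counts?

Merge the two smallest weights repeatedly:
merge B(17) and D(26): 43
merge 43 and C(45): 88
merge E(69) and A(78): 147
merge 88 and 147: 235
The encoded length is the sum of every internal node's weight: 43 + 88 + 147 + 235 = 513 bits.

513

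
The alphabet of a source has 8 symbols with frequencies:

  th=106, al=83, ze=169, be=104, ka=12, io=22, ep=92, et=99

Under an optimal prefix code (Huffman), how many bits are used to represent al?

3

Huffman merges, smallest pair first:
ka(12) + io(22) → 34
34 + al(83) → 117
ep(92) + et(99) → 191
be(104) + th(106) → 210
117 + ze(169) → 286
191 + 210 → 401
286 + 401 → 687
The subtree containing al is merged 3 times, so code length = 3.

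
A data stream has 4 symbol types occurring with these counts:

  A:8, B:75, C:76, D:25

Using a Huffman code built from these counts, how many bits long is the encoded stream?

Merge the two smallest weights repeatedly:
A(8) + D(25) → 33
33 + B(75) → 108
C(76) + 108 → 184
The encoded length is the sum of every internal node's weight: 33 + 108 + 184 = 325 bits.

325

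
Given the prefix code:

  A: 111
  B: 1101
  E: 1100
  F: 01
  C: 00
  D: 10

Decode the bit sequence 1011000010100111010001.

DECDDFBCF

Read left to right; each codeword is recognised as soon as it completes (prefix code):
  10→D | 1100→E | 00→C | 10→D | 10→D | 01→F | 1101→B | 00→C | 01→F
Decoded message: DECDDFBCF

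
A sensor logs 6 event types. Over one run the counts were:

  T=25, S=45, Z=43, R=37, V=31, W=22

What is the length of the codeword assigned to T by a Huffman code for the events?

Build the tree from the bottom:
combine W(22), T(25) → 47
combine V(31), R(37) → 68
combine Z(43), S(45) → 88
combine 47, 68 → 115
combine 88, 115 → 203
T sits 3 levels below the root, so its codeword is 3 bits.

3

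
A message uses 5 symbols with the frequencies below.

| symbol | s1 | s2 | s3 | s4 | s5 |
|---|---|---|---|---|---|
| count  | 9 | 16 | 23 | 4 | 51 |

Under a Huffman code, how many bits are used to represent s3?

Huffman merges, smallest pair first:
combine s4(4), s1(9) → 13
combine 13, s2(16) → 29
combine s3(23), 29 → 52
combine s5(51), 52 → 103
s3 sits 2 levels below the root, so its codeword is 2 bits.

2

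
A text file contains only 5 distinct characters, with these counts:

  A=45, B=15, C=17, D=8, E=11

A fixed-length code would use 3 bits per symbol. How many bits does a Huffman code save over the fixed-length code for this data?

90

Fixed-length: 3 bits × 96 symbols = 288 bits.
Huffman merges:
D(8) + E(11) → 19
B(15) + C(17) → 32
19 + 32 → 51
A(45) + 51 → 96
Huffman total = 19 + 32 + 51 + 96 = 198 bits.
Saving = 288 − 198 = 90 bits.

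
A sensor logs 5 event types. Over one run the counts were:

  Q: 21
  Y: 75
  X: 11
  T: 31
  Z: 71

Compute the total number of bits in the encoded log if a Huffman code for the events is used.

438

Greedily combine the two least-frequent nodes:
X(11) + Q(21) → 32
T(31) + 32 → 63
63 + Z(71) → 134
Y(75) + 134 → 209
Each symbol's bit-cost is frequency × depth; summing gives 438 bits (equivalently 32 + 63 + 134 + 209).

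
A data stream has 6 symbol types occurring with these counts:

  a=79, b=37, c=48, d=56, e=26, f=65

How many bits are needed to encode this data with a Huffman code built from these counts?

789

Build the Huffman tree bottom-up:
merge e(26) and b(37): 63
merge c(48) and d(56): 104
merge 63 and f(65): 128
merge a(79) and 104: 183
merge 128 and 183: 311
The encoded length is the sum of every internal node's weight: 63 + 104 + 128 + 183 + 311 = 789 bits.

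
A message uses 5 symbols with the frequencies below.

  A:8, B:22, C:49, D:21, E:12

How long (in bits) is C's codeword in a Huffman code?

Repeatedly merge the two smallest:
A(8) + E(12) → 20
20 + D(21) → 41
B(22) + 41 → 63
C(49) + 63 → 112
C sits one level below the root: a 1-bit codeword.

1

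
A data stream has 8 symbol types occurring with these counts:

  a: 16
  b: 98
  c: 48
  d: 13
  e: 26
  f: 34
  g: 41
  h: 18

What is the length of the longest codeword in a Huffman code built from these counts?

4

Merge the two lowest-weight nodes at each step:
d(13) + a(16) → 29
h(18) + e(26) → 44
29 + f(34) → 63
g(41) + 44 → 85
c(48) + 63 → 111
85 + b(98) → 183
111 + 183 → 294
Maximum depth reached is 4.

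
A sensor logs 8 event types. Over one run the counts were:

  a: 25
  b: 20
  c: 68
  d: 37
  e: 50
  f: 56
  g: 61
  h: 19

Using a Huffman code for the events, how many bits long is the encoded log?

979

Merge the two smallest weights repeatedly:
h(19) + b(20) → 39
a(25) + d(37) → 62
39 + e(50) → 89
f(56) + g(61) → 117
62 + c(68) → 130
89 + 117 → 206
130 + 206 → 336
Total encoded bits = sum of merged weights = 39 + 62 + 89 + 117 + 130 + 206 + 336 = 979.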